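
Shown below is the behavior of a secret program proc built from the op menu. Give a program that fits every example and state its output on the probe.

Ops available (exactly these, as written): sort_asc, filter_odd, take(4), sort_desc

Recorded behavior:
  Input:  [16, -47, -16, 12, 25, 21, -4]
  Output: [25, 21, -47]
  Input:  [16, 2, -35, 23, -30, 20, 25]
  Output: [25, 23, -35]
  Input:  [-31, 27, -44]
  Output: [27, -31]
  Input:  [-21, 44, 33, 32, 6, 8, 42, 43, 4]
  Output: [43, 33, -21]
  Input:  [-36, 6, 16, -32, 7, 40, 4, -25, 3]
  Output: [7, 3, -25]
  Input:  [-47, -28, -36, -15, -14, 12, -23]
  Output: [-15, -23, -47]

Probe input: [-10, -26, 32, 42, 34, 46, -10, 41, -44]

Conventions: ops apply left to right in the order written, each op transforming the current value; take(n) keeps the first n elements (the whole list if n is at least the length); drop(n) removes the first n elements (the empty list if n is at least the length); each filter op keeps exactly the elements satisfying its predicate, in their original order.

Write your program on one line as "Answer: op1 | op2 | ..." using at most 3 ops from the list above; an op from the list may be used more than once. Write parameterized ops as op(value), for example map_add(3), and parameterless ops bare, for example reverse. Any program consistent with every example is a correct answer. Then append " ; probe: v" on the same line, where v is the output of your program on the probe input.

sort_desc | filter_odd ; probe: [41]

Check, running the answer program on each example:
  [16, -47, -16, 12, 25, 21, -4] -> [25, 21, 16, 12, -4, -16, -47] -> [25, 21, -47]
  [16, 2, -35, 23, -30, 20, 25] -> [25, 23, 20, 16, 2, -30, -35] -> [25, 23, -35]
  [-31, 27, -44] -> [27, -31, -44] -> [27, -31]
  [-21, 44, 33, 32, 6, 8, 42, 43, 4] -> [44, 43, 42, 33, 32, 8, 6, 4, -21] -> [43, 33, -21]
  [-36, 6, 16, -32, 7, 40, 4, -25, 3] -> [40, 16, 7, 6, 4, 3, -25, -32, -36] -> [7, 3, -25]
  [-47, -28, -36, -15, -14, 12, -23] -> [12, -14, -15, -23, -28, -36, -47] -> [-15, -23, -47]
  probe: [-10, -26, 32, 42, 34, 46, -10, 41, -44] -> [46, 42, 41, 34, 32, -10, -10, -26, -44] -> [41]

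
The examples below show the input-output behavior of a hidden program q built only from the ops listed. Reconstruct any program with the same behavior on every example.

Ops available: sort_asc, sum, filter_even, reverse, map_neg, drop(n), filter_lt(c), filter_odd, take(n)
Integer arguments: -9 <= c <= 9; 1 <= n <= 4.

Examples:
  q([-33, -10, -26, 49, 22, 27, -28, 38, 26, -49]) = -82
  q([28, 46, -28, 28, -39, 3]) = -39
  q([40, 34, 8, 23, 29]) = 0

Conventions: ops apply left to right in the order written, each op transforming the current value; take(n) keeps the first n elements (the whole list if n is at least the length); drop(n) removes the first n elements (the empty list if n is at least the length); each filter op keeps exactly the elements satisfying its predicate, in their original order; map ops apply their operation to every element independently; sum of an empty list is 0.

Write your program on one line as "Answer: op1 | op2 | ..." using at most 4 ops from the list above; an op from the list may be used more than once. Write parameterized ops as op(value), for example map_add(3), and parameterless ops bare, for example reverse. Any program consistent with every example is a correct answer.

filter_lt(2) | filter_odd | sort_asc | sum

Check, running the answer program on each example:
  [-33, -10, -26, 49, 22, 27, -28, 38, 26, -49] -> [-33, -10, -26, -28, -49] -> [-33, -49] -> [-49, -33] -> -82
  [28, 46, -28, 28, -39, 3] -> [-28, -39] -> [-39] -> [-39] -> -39
  [40, 34, 8, 23, 29] -> [] -> [] -> [] -> 0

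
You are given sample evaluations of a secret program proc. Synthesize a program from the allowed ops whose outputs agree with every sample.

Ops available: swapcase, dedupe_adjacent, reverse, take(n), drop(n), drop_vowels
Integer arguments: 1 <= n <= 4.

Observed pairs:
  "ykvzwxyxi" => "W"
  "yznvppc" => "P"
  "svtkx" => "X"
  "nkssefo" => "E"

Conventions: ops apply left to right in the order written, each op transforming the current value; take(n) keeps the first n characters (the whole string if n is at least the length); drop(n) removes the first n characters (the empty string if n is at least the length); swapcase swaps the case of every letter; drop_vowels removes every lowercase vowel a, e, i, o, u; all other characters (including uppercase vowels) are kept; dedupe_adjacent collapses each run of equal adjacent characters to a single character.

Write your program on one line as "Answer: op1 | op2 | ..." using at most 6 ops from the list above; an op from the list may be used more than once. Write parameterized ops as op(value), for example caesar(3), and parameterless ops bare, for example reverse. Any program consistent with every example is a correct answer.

swapcase | drop(3) | drop(1) | take(2) | take(1)

Check, running the answer program on each example:
  "ykvzwxyxi" -> "YKVZWXYXI" -> "ZWXYXI" -> "WXYXI" -> "WX" -> "W"
  "yznvppc" -> "YZNVPPC" -> "VPPC" -> "PPC" -> "PP" -> "P"
  "svtkx" -> "SVTKX" -> "KX" -> "X" -> "X" -> "X"
  "nkssefo" -> "NKSSEFO" -> "SEFO" -> "EFO" -> "EF" -> "E"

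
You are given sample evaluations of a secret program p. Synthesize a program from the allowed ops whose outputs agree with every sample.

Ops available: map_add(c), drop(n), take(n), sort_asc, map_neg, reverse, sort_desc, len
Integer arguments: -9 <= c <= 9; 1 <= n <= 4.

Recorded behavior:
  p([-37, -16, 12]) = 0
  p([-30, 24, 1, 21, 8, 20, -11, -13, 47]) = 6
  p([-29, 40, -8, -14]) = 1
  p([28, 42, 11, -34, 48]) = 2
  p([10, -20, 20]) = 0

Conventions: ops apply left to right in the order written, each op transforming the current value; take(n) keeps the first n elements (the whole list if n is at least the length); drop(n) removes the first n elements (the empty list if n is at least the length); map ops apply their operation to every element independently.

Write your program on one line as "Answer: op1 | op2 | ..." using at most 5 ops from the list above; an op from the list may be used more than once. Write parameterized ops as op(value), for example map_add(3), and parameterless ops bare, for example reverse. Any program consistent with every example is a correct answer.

drop(3) | sort_asc | map_add(-7) | len

Check, running the answer program on each example:
  [-37, -16, 12] -> [] -> [] -> [] -> 0
  [-30, 24, 1, 21, 8, 20, -11, -13, 47] -> [21, 8, 20, -11, -13, 47] -> [-13, -11, 8, 20, 21, 47] -> [-20, -18, 1, 13, 14, 40] -> 6
  [-29, 40, -8, -14] -> [-14] -> [-14] -> [-21] -> 1
  [28, 42, 11, -34, 48] -> [-34, 48] -> [-34, 48] -> [-41, 41] -> 2
  [10, -20, 20] -> [] -> [] -> [] -> 0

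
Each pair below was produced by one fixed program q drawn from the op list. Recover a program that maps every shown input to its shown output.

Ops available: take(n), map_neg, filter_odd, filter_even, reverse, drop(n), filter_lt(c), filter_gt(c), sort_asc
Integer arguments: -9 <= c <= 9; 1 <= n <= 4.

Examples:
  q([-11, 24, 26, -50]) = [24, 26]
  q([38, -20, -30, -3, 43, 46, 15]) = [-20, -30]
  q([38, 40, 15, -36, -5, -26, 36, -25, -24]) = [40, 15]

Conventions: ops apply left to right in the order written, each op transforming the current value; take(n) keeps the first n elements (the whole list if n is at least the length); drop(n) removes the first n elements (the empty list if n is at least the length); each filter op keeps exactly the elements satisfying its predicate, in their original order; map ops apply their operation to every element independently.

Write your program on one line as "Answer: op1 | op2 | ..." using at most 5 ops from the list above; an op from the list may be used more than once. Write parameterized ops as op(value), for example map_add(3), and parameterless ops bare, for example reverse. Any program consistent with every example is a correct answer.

map_neg | drop(1) | take(2) | map_neg

Check, running the answer program on each example:
  [-11, 24, 26, -50] -> [11, -24, -26, 50] -> [-24, -26, 50] -> [-24, -26] -> [24, 26]
  [38, -20, -30, -3, 43, 46, 15] -> [-38, 20, 30, 3, -43, -46, -15] -> [20, 30, 3, -43, -46, -15] -> [20, 30] -> [-20, -30]
  [38, 40, 15, -36, -5, -26, 36, -25, -24] -> [-38, -40, -15, 36, 5, 26, -36, 25, 24] -> [-40, -15, 36, 5, 26, -36, 25, 24] -> [-40, -15] -> [40, 15]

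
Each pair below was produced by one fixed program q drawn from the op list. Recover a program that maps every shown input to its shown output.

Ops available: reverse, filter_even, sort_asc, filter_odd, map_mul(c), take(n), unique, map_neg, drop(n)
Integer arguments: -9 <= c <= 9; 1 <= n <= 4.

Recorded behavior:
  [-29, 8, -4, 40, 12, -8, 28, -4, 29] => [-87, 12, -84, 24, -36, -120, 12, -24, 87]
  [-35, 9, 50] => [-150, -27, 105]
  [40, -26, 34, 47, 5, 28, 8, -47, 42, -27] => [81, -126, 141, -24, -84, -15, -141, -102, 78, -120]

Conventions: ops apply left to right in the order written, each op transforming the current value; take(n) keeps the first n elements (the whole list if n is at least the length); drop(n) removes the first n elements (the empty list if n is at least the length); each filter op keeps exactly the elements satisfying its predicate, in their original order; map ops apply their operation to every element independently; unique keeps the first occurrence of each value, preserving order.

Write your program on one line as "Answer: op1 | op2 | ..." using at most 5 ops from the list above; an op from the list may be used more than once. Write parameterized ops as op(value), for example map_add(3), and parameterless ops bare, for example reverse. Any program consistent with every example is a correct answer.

map_neg | map_mul(-3) | reverse | map_neg

Check, running the answer program on each example:
  [-29, 8, -4, 40, 12, -8, 28, -4, 29] -> [29, -8, 4, -40, -12, 8, -28, 4, -29] -> [-87, 24, -12, 120, 36, -24, 84, -12, 87] -> [87, -12, 84, -24, 36, 120, -12, 24, -87] -> [-87, 12, -84, 24, -36, -120, 12, -24, 87]
  [-35, 9, 50] -> [35, -9, -50] -> [-105, 27, 150] -> [150, 27, -105] -> [-150, -27, 105]
  [40, -26, 34, 47, 5, 28, 8, -47, 42, -27] -> [-40, 26, -34, -47, -5, -28, -8, 47, -42, 27] -> [120, -78, 102, 141, 15, 84, 24, -141, 126, -81] -> [-81, 126, -141, 24, 84, 15, 141, 102, -78, 120] -> [81, -126, 141, -24, -84, -15, -141, -102, 78, -120]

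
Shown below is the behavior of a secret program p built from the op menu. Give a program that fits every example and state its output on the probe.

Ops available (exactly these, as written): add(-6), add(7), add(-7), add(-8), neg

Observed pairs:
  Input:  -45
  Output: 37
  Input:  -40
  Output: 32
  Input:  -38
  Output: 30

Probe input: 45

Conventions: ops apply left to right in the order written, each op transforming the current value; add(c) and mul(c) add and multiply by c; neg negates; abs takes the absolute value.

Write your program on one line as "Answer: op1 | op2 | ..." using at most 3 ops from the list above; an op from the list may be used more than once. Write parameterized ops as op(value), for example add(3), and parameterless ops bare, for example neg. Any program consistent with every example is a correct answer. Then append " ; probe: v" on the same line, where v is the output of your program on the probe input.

neg | add(-8) ; probe: -53

Check, running the answer program on each example:
  -45 -> 45 -> 37
  -40 -> 40 -> 32
  -38 -> 38 -> 30
  probe: 45 -> -45 -> -53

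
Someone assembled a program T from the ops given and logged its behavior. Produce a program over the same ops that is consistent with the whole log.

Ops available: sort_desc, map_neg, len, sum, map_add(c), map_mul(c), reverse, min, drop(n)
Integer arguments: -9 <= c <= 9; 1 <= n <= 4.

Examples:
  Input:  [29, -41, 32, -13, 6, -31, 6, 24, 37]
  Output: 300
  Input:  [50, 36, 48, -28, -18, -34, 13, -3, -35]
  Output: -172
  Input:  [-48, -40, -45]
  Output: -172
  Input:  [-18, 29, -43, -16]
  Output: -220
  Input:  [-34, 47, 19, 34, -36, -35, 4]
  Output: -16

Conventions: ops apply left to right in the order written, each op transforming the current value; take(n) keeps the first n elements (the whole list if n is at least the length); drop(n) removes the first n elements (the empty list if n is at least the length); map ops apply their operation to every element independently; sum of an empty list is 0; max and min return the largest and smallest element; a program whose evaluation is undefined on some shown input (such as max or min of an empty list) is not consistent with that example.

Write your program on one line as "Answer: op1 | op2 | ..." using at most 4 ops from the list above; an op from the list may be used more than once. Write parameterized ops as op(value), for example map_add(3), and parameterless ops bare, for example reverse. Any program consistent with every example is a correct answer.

map_add(2) | drop(2) | map_mul(4) | sum

Check, running the answer program on each example:
  [29, -41, 32, -13, 6, -31, 6, 24, 37] -> [31, -39, 34, -11, 8, -29, 8, 26, 39] -> [34, -11, 8, -29, 8, 26, 39] -> [136, -44, 32, -116, 32, 104, 156] -> 300
  [50, 36, 48, -28, -18, -34, 13, -3, -35] -> [52, 38, 50, -26, -16, -32, 15, -1, -33] -> [50, -26, -16, -32, 15, -1, -33] -> [200, -104, -64, -128, 60, -4, -132] -> -172
  [-48, -40, -45] -> [-46, -38, -43] -> [-43] -> [-172] -> -172
  [-18, 29, -43, -16] -> [-16, 31, -41, -14] -> [-41, -14] -> [-164, -56] -> -220
  [-34, 47, 19, 34, -36, -35, 4] -> [-32, 49, 21, 36, -34, -33, 6] -> [21, 36, -34, -33, 6] -> [84, 144, -136, -132, 24] -> -16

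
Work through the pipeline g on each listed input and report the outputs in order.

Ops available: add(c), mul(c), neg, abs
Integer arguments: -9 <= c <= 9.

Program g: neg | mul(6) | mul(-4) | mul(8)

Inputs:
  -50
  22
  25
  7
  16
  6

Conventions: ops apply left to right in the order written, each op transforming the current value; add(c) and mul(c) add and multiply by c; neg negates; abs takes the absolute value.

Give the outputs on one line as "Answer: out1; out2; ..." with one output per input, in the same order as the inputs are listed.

-9600; 4224; 4800; 1344; 3072; 1152

Execution, op by op:
  -50 -> 50 -> 300 -> -1200 -> -9600
  22 -> -22 -> -132 -> 528 -> 4224
  25 -> -25 -> -150 -> 600 -> 4800
  7 -> -7 -> -42 -> 168 -> 1344
  16 -> -16 -> -96 -> 384 -> 3072
  6 -> -6 -> -36 -> 144 -> 1152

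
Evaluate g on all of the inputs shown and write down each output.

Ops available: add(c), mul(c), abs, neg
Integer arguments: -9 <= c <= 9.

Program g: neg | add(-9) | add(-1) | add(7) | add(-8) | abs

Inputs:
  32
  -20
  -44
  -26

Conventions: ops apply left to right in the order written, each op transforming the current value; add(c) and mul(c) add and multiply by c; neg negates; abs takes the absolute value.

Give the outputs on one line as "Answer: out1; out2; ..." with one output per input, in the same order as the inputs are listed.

43; 9; 33; 15

Execution, op by op:
  32 -> -32 -> -41 -> -42 -> -35 -> -43 -> 43
  -20 -> 20 -> 11 -> 10 -> 17 -> 9 -> 9
  -44 -> 44 -> 35 -> 34 -> 41 -> 33 -> 33
  -26 -> 26 -> 17 -> 16 -> 23 -> 15 -> 15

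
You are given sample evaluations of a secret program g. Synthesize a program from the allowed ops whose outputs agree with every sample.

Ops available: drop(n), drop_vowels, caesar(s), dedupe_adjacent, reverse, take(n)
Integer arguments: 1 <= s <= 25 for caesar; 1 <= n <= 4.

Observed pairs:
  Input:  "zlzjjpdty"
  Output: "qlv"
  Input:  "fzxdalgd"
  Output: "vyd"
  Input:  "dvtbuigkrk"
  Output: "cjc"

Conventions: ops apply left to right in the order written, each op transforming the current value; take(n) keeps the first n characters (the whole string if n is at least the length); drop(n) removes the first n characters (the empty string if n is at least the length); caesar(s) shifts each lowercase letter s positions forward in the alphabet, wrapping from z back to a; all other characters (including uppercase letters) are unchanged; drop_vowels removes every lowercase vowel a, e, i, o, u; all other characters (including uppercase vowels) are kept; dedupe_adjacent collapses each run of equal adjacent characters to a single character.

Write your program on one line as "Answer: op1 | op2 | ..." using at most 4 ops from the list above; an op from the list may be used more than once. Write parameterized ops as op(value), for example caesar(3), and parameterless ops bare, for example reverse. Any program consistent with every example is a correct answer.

caesar(18) | reverse | take(3)

Check, running the answer program on each example:
  "zlzjjpdty" -> "rdrbbhvlq" -> "qlvhbbrdr" -> "qlv"
  "fzxdalgd" -> "xrpvsdyv" -> "vydsvprx" -> "vyd"
  "dvtbuigkrk" -> "vnltmaycjc" -> "cjcyamtlnv" -> "cjc"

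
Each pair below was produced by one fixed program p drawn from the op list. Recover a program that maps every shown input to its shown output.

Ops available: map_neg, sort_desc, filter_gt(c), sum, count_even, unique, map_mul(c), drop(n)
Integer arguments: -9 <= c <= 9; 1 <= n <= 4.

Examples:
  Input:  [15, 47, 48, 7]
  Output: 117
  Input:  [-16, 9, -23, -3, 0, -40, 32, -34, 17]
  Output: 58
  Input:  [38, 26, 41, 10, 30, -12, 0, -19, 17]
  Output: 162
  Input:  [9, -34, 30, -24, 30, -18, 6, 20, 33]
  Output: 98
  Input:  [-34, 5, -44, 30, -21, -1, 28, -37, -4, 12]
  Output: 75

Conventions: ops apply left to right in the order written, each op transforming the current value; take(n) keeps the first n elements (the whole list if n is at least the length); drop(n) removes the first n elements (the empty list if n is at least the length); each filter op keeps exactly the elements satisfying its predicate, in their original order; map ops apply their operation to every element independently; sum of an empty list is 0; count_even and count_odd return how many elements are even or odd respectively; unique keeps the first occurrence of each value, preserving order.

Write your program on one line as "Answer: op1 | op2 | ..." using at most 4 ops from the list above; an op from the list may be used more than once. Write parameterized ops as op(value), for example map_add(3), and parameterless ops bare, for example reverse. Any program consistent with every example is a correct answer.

sort_desc | filter_gt(0) | unique | sum

Check, running the answer program on each example:
  [15, 47, 48, 7] -> [48, 47, 15, 7] -> [48, 47, 15, 7] -> [48, 47, 15, 7] -> 117
  [-16, 9, -23, -3, 0, -40, 32, -34, 17] -> [32, 17, 9, 0, -3, -16, -23, -34, -40] -> [32, 17, 9] -> [32, 17, 9] -> 58
  [38, 26, 41, 10, 30, -12, 0, -19, 17] -> [41, 38, 30, 26, 17, 10, 0, -12, -19] -> [41, 38, 30, 26, 17, 10] -> [41, 38, 30, 26, 17, 10] -> 162
  [9, -34, 30, -24, 30, -18, 6, 20, 33] -> [33, 30, 30, 20, 9, 6, -18, -24, -34] -> [33, 30, 30, 20, 9, 6] -> [33, 30, 20, 9, 6] -> 98
  [-34, 5, -44, 30, -21, -1, 28, -37, -4, 12] -> [30, 28, 12, 5, -1, -4, -21, -34, -37, -44] -> [30, 28, 12, 5] -> [30, 28, 12, 5] -> 75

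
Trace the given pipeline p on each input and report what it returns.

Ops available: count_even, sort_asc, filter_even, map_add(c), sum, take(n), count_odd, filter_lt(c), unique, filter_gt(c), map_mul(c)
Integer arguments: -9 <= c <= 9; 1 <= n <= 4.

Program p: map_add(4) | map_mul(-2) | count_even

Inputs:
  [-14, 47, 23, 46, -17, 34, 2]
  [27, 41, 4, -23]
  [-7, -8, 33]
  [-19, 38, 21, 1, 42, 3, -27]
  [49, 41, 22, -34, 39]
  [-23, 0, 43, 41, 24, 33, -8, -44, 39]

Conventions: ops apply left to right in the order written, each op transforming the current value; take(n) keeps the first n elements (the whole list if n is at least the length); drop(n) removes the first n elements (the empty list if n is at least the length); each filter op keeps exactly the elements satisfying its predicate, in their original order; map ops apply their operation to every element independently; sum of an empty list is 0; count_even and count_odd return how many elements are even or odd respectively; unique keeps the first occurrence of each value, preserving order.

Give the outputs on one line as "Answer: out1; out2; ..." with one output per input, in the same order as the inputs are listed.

Execution, op by op:
  [-14, 47, 23, 46, -17, 34, 2] -> [-10, 51, 27, 50, -13, 38, 6] -> [20, -102, -54, -100, 26, -76, -12] -> 7
  [27, 41, 4, -23] -> [31, 45, 8, -19] -> [-62, -90, -16, 38] -> 4
  [-7, -8, 33] -> [-3, -4, 37] -> [6, 8, -74] -> 3
  [-19, 38, 21, 1, 42, 3, -27] -> [-15, 42, 25, 5, 46, 7, -23] -> [30, -84, -50, -10, -92, -14, 46] -> 7
  [49, 41, 22, -34, 39] -> [53, 45, 26, -30, 43] -> [-106, -90, -52, 60, -86] -> 5
  [-23, 0, 43, 41, 24, 33, -8, -44, 39] -> [-19, 4, 47, 45, 28, 37, -4, -40, 43] -> [38, -8, -94, -90, -56, -74, 8, 80, -86] -> 9

7; 4; 3; 7; 5; 9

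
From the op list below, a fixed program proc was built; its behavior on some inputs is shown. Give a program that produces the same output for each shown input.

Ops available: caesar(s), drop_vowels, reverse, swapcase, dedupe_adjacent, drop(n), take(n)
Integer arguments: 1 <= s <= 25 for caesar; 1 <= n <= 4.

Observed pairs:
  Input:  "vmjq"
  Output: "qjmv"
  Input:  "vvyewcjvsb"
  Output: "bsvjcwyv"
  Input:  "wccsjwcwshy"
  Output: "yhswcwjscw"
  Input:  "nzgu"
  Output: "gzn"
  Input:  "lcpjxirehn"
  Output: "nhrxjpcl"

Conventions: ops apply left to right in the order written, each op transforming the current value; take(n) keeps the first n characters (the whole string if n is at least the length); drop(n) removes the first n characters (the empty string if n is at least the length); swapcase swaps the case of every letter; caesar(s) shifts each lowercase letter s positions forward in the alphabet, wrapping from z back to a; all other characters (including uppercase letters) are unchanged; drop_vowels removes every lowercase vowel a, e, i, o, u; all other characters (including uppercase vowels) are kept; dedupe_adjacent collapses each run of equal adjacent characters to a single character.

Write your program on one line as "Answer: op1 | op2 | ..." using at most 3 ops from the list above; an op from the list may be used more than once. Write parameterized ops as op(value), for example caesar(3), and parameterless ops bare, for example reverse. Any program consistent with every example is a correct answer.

dedupe_adjacent | drop_vowels | reverse

Check, running the answer program on each example:
  "vmjq" -> "vmjq" -> "vmjq" -> "qjmv"
  "vvyewcjvsb" -> "vyewcjvsb" -> "vywcjvsb" -> "bsvjcwyv"
  "wccsjwcwshy" -> "wcsjwcwshy" -> "wcsjwcwshy" -> "yhswcwjscw"
  "nzgu" -> "nzgu" -> "nzg" -> "gzn"
  "lcpjxirehn" -> "lcpjxirehn" -> "lcpjxrhn" -> "nhrxjpcl"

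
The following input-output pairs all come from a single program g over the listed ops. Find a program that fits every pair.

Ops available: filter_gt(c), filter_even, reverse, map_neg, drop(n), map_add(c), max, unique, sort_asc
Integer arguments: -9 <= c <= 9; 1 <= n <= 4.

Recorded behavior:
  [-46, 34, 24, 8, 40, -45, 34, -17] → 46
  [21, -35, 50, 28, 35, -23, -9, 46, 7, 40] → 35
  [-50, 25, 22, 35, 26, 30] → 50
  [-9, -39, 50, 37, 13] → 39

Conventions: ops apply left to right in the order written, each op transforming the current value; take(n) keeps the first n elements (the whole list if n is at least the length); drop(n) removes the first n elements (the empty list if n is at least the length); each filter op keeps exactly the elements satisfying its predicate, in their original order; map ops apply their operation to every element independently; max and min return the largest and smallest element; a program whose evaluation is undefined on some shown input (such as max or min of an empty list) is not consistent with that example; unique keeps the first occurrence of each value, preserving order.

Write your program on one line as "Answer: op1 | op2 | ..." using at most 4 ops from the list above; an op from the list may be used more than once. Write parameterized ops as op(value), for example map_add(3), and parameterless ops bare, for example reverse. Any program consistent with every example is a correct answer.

reverse | sort_asc | map_neg | max

Check, running the answer program on each example:
  [-46, 34, 24, 8, 40, -45, 34, -17] -> [-17, 34, -45, 40, 8, 24, 34, -46] -> [-46, -45, -17, 8, 24, 34, 34, 40] -> [46, 45, 17, -8, -24, -34, -34, -40] -> 46
  [21, -35, 50, 28, 35, -23, -9, 46, 7, 40] -> [40, 7, 46, -9, -23, 35, 28, 50, -35, 21] -> [-35, -23, -9, 7, 21, 28, 35, 40, 46, 50] -> [35, 23, 9, -7, -21, -28, -35, -40, -46, -50] -> 35
  [-50, 25, 22, 35, 26, 30] -> [30, 26, 35, 22, 25, -50] -> [-50, 22, 25, 26, 30, 35] -> [50, -22, -25, -26, -30, -35] -> 50
  [-9, -39, 50, 37, 13] -> [13, 37, 50, -39, -9] -> [-39, -9, 13, 37, 50] -> [39, 9, -13, -37, -50] -> 39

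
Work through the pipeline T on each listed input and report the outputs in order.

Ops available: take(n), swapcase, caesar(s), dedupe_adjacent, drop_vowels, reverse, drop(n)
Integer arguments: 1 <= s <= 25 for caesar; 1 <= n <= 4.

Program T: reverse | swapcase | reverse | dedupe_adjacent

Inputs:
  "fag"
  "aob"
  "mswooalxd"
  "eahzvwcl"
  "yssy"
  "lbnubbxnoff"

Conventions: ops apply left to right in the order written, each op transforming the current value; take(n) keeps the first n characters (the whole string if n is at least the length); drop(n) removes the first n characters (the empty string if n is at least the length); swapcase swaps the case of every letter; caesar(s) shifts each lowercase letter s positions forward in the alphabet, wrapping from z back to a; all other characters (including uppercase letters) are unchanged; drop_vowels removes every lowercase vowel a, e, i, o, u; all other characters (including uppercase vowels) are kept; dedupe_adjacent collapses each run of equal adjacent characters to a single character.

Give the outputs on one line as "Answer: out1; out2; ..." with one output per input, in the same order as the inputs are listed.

"FAG"; "AOB"; "MSWOALXD"; "EAHZVWCL"; "YSY"; "LBNUBXNOF"

Execution, op by op:
  "fag" -> "gaf" -> "GAF" -> "FAG" -> "FAG"
  "aob" -> "boa" -> "BOA" -> "AOB" -> "AOB"
  "mswooalxd" -> "dxlaoowsm" -> "DXLAOOWSM" -> "MSWOOALXD" -> "MSWOALXD"
  "eahzvwcl" -> "lcwvzhae" -> "LCWVZHAE" -> "EAHZVWCL" -> "EAHZVWCL"
  "yssy" -> "yssy" -> "YSSY" -> "YSSY" -> "YSY"
  "lbnubbxnoff" -> "ffonxbbunbl" -> "FFONXBBUNBL" -> "LBNUBBXNOFF" -> "LBNUBXNOF"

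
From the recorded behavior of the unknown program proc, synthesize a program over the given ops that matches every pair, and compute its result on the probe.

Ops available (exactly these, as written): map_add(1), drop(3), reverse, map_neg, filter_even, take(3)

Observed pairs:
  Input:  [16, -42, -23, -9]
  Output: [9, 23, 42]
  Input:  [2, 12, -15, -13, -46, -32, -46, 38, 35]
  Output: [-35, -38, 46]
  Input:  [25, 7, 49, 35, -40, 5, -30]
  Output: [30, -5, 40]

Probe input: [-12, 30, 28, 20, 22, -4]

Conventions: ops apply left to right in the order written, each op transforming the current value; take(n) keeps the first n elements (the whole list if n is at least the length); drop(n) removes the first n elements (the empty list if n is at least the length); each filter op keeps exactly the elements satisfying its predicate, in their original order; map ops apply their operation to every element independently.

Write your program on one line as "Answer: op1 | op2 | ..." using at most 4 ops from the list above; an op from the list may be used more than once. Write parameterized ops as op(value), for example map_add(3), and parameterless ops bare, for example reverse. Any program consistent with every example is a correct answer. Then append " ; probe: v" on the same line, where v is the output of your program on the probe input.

reverse | map_neg | take(3) ; probe: [4, -22, -20]

Check, running the answer program on each example:
  [16, -42, -23, -9] -> [-9, -23, -42, 16] -> [9, 23, 42, -16] -> [9, 23, 42]
  [2, 12, -15, -13, -46, -32, -46, 38, 35] -> [35, 38, -46, -32, -46, -13, -15, 12, 2] -> [-35, -38, 46, 32, 46, 13, 15, -12, -2] -> [-35, -38, 46]
  [25, 7, 49, 35, -40, 5, -30] -> [-30, 5, -40, 35, 49, 7, 25] -> [30, -5, 40, -35, -49, -7, -25] -> [30, -5, 40]
  probe: [-12, 30, 28, 20, 22, -4] -> [-4, 22, 20, 28, 30, -12] -> [4, -22, -20, -28, -30, 12] -> [4, -22, -20]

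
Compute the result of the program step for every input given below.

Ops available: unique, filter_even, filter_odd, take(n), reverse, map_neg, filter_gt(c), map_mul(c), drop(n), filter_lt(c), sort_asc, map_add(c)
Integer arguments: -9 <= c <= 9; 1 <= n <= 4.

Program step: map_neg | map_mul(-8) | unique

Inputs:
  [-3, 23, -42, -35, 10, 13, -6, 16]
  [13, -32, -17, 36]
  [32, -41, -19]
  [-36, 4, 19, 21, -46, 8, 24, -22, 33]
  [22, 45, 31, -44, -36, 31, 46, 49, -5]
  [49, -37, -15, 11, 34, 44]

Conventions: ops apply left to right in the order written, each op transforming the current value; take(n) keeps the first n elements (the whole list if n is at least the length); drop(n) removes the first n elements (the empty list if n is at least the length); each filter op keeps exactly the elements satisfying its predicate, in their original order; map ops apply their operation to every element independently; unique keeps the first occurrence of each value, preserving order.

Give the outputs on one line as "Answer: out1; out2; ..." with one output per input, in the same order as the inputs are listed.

Execution, op by op:
  [-3, 23, -42, -35, 10, 13, -6, 16] -> [3, -23, 42, 35, -10, -13, 6, -16] -> [-24, 184, -336, -280, 80, 104, -48, 128] -> [-24, 184, -336, -280, 80, 104, -48, 128]
  [13, -32, -17, 36] -> [-13, 32, 17, -36] -> [104, -256, -136, 288] -> [104, -256, -136, 288]
  [32, -41, -19] -> [-32, 41, 19] -> [256, -328, -152] -> [256, -328, -152]
  [-36, 4, 19, 21, -46, 8, 24, -22, 33] -> [36, -4, -19, -21, 46, -8, -24, 22, -33] -> [-288, 32, 152, 168, -368, 64, 192, -176, 264] -> [-288, 32, 152, 168, -368, 64, 192, -176, 264]
  [22, 45, 31, -44, -36, 31, 46, 49, -5] -> [-22, -45, -31, 44, 36, -31, -46, -49, 5] -> [176, 360, 248, -352, -288, 248, 368, 392, -40] -> [176, 360, 248, -352, -288, 368, 392, -40]
  [49, -37, -15, 11, 34, 44] -> [-49, 37, 15, -11, -34, -44] -> [392, -296, -120, 88, 272, 352] -> [392, -296, -120, 88, 272, 352]

[-24, 184, -336, -280, 80, 104, -48, 128]; [104, -256, -136, 288]; [256, -328, -152]; [-288, 32, 152, 168, -368, 64, 192, -176, 264]; [176, 360, 248, -352, -288, 368, 392, -40]; [392, -296, -120, 88, 272, 352]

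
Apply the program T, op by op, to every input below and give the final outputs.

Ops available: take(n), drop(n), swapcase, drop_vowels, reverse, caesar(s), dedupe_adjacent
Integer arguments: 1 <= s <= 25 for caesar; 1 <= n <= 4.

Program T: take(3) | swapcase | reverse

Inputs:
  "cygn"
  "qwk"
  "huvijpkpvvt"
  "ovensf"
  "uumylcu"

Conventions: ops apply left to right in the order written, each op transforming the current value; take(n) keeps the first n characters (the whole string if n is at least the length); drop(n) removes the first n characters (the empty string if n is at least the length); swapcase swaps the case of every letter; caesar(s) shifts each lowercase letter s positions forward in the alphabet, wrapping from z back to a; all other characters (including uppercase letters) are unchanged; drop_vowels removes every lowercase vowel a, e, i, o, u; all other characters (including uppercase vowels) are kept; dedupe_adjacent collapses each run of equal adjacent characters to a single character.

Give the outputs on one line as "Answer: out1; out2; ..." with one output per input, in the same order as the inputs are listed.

"GYC"; "KWQ"; "VUH"; "EVO"; "MUU"

Execution, op by op:
  "cygn" -> "cyg" -> "CYG" -> "GYC"
  "qwk" -> "qwk" -> "QWK" -> "KWQ"
  "huvijpkpvvt" -> "huv" -> "HUV" -> "VUH"
  "ovensf" -> "ove" -> "OVE" -> "EVO"
  "uumylcu" -> "uum" -> "UUM" -> "MUU"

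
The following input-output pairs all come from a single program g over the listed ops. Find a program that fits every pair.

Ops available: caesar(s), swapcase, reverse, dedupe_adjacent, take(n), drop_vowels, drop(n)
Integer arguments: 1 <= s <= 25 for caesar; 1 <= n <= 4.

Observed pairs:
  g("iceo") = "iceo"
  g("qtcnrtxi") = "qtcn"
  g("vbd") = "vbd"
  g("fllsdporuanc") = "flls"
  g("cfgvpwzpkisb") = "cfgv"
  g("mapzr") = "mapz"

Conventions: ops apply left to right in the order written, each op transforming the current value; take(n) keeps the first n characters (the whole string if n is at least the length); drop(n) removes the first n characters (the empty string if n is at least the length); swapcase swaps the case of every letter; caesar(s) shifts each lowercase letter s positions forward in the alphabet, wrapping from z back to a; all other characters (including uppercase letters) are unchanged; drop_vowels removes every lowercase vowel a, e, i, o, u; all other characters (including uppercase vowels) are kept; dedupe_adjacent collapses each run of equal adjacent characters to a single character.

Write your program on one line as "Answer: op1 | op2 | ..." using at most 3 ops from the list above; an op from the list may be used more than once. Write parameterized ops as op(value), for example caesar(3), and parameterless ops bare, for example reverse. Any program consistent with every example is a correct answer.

swapcase | take(4) | swapcase

Check, running the answer program on each example:
  "iceo" -> "ICEO" -> "ICEO" -> "iceo"
  "qtcnrtxi" -> "QTCNRTXI" -> "QTCN" -> "qtcn"
  "vbd" -> "VBD" -> "VBD" -> "vbd"
  "fllsdporuanc" -> "FLLSDPORUANC" -> "FLLS" -> "flls"
  "cfgvpwzpkisb" -> "CFGVPWZPKISB" -> "CFGV" -> "cfgv"
  "mapzr" -> "MAPZR" -> "MAPZ" -> "mapz"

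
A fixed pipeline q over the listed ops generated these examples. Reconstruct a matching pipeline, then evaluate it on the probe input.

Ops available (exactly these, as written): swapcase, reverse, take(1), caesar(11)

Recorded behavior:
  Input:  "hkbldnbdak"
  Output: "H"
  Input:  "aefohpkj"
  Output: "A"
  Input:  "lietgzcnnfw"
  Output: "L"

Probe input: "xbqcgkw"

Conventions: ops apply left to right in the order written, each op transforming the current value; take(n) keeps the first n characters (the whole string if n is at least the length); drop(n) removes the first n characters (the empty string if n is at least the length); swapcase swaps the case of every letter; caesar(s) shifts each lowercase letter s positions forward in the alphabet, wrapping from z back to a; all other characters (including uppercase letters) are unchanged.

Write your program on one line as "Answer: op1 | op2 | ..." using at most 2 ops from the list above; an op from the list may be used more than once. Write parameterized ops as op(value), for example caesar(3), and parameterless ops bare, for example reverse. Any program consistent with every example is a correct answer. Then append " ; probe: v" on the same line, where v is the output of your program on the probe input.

take(1) | swapcase ; probe: "X"

Check, running the answer program on each example:
  "hkbldnbdak" -> "h" -> "H"
  "aefohpkj" -> "a" -> "A"
  "lietgzcnnfw" -> "l" -> "L"
  probe: "xbqcgkw" -> "x" -> "X"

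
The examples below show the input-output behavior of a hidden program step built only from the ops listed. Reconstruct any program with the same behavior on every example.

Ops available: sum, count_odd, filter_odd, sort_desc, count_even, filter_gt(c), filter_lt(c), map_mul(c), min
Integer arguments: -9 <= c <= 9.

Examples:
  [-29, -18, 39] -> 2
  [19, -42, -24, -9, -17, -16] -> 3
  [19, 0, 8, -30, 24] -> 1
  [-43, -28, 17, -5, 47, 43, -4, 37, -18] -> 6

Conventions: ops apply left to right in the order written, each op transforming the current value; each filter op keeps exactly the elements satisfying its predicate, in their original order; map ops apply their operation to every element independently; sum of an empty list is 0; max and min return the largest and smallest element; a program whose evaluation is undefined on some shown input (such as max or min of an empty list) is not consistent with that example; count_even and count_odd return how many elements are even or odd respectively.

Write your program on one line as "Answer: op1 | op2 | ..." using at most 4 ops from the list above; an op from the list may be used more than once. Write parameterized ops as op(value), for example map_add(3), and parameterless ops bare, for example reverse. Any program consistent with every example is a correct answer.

filter_odd | map_mul(-4) | count_even

Check, running the answer program on each example:
  [-29, -18, 39] -> [-29, 39] -> [116, -156] -> 2
  [19, -42, -24, -9, -17, -16] -> [19, -9, -17] -> [-76, 36, 68] -> 3
  [19, 0, 8, -30, 24] -> [19] -> [-76] -> 1
  [-43, -28, 17, -5, 47, 43, -4, 37, -18] -> [-43, 17, -5, 47, 43, 37] -> [172, -68, 20, -188, -172, -148] -> 6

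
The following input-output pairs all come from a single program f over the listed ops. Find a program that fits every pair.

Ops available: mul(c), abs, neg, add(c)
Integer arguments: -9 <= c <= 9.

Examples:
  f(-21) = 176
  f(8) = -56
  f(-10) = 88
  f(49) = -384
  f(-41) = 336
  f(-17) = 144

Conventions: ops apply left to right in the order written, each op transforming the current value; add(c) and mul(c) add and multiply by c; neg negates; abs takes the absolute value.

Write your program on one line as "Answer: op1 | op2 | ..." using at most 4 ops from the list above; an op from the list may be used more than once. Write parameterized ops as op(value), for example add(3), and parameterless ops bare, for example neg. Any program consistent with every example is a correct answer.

add(-1) | neg | mul(8)

Check, running the answer program on each example:
  -21 -> -22 -> 22 -> 176
  8 -> 7 -> -7 -> -56
  -10 -> -11 -> 11 -> 88
  49 -> 48 -> -48 -> -384
  -41 -> -42 -> 42 -> 336
  -17 -> -18 -> 18 -> 144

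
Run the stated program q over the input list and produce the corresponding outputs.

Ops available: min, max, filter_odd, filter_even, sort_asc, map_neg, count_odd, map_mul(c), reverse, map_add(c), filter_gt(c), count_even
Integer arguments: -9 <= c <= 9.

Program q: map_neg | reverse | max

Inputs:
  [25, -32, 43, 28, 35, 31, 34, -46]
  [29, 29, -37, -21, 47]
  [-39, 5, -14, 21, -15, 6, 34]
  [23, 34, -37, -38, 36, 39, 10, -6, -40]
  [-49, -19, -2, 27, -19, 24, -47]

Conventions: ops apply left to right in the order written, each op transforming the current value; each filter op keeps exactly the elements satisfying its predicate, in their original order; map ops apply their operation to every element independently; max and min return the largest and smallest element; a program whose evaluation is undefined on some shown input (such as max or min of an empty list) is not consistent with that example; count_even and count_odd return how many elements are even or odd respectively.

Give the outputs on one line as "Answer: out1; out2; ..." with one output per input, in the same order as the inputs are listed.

46; 37; 39; 40; 49

Execution, op by op:
  [25, -32, 43, 28, 35, 31, 34, -46] -> [-25, 32, -43, -28, -35, -31, -34, 46] -> [46, -34, -31, -35, -28, -43, 32, -25] -> 46
  [29, 29, -37, -21, 47] -> [-29, -29, 37, 21, -47] -> [-47, 21, 37, -29, -29] -> 37
  [-39, 5, -14, 21, -15, 6, 34] -> [39, -5, 14, -21, 15, -6, -34] -> [-34, -6, 15, -21, 14, -5, 39] -> 39
  [23, 34, -37, -38, 36, 39, 10, -6, -40] -> [-23, -34, 37, 38, -36, -39, -10, 6, 40] -> [40, 6, -10, -39, -36, 38, 37, -34, -23] -> 40
  [-49, -19, -2, 27, -19, 24, -47] -> [49, 19, 2, -27, 19, -24, 47] -> [47, -24, 19, -27, 2, 19, 49] -> 49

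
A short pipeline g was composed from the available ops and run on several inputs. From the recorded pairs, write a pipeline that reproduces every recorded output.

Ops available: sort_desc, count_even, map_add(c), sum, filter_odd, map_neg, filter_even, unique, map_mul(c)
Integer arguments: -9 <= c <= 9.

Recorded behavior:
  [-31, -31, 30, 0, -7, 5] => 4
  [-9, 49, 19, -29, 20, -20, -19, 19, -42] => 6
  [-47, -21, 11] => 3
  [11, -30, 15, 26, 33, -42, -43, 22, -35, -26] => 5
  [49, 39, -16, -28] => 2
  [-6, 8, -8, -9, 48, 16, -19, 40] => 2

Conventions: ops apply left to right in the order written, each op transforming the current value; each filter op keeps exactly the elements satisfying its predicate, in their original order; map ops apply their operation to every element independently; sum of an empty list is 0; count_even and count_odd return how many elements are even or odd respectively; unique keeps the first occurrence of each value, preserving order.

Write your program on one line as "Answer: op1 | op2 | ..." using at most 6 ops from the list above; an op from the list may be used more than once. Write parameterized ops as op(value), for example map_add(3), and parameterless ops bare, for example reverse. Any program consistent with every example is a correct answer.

map_add(5) | map_neg | sort_desc | filter_even | count_even

Check, running the answer program on each example:
  [-31, -31, 30, 0, -7, 5] -> [-26, -26, 35, 5, -2, 10] -> [26, 26, -35, -5, 2, -10] -> [26, 26, 2, -5, -10, -35] -> [26, 26, 2, -10] -> 4
  [-9, 49, 19, -29, 20, -20, -19, 19, -42] -> [-4, 54, 24, -24, 25, -15, -14, 24, -37] -> [4, -54, -24, 24, -25, 15, 14, -24, 37] -> [37, 24, 15, 14, 4, -24, -24, -25, -54] -> [24, 14, 4, -24, -24, -54] -> 6
  [-47, -21, 11] -> [-42, -16, 16] -> [42, 16, -16] -> [42, 16, -16] -> [42, 16, -16] -> 3
  [11, -30, 15, 26, 33, -42, -43, 22, -35, -26] -> [16, -25, 20, 31, 38, -37, -38, 27, -30, -21] -> [-16, 25, -20, -31, -38, 37, 38, -27, 30, 21] -> [38, 37, 30, 25, 21, -16, -20, -27, -31, -38] -> [38, 30, -16, -20, -38] -> 5
  [49, 39, -16, -28] -> [54, 44, -11, -23] -> [-54, -44, 11, 23] -> [23, 11, -44, -54] -> [-44, -54] -> 2
  [-6, 8, -8, -9, 48, 16, -19, 40] -> [-1, 13, -3, -4, 53, 21, -14, 45] -> [1, -13, 3, 4, -53, -21, 14, -45] -> [14, 4, 3, 1, -13, -21, -45, -53] -> [14, 4] -> 2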